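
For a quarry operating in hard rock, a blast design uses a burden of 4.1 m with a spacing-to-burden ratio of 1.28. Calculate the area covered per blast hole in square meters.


21.5168 m^2

First, find the spacing:
Spacing = burden * ratio = 4.1 * 1.28
= 5.248 m
Then, calculate the area:
Area = burden * spacing = 4.1 * 5.248
= 21.5168 m^2


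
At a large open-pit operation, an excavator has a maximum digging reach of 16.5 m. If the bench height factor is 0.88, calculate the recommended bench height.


Bench height = reach * factor
= 16.5 * 0.88
= 14.52 m

14.52 m


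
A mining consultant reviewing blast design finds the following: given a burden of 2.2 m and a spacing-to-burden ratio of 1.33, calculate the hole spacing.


Spacing = burden * ratio
= 2.2 * 1.33
= 2.926 m

2.926 m


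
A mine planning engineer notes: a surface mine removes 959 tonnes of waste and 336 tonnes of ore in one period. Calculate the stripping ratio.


2.8542

Stripping ratio = waste tonnage / ore tonnage
= 959 / 336
= 2.8542


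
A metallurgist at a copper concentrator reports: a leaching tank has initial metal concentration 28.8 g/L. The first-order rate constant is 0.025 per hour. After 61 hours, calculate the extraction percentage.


78.2379%

Compute the exponent:
-k * t = -0.025 * 61 = -1.525
Remaining concentration:
C = 28.8 * exp(-1.525)
= 28.8 * 0.2176210569
= 6.267486438 g/L
Extracted = 28.8 - 6.267486438 = 22.53251356 g/L
Extraction % = 22.53251356 / 28.8 * 100
= 78.2379%


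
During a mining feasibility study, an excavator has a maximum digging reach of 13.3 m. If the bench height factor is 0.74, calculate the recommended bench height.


9.842 m

Bench height = reach * factor
= 13.3 * 0.74
= 9.842 m


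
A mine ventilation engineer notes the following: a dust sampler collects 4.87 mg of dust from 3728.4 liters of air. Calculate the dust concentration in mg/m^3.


1.3062 mg/m^3

Convert liters to m^3: 1 m^3 = 1000 L
Concentration = mass / volume * 1000
= 4.87 / 3728.4 * 1000
= 0.001306190323 * 1000
= 1.3062 mg/m^3


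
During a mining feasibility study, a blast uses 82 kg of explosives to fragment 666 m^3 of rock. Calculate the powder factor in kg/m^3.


Powder factor = explosive mass / rock volume
= 82 / 666
= 0.1231 kg/m^3

0.1231 kg/m^3


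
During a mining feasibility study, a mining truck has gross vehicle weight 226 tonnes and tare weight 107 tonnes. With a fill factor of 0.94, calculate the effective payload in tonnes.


111.86 tonnes

Maximum payload = gross - tare
= 226 - 107 = 119 tonnes
Effective payload = max payload * fill factor
= 119 * 0.94
= 111.86 tonnes


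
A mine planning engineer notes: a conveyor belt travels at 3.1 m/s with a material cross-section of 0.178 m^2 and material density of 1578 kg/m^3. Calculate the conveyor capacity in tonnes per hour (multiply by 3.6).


Volumetric flow = speed * area
= 3.1 * 0.178 = 0.5518 m^3/s
Mass flow = volumetric * density
= 0.5518 * 1578 = 870.7404 kg/s
Convert to t/h: multiply by 3.6
Capacity = 870.7404 * 3.6
= 3134.6654 t/h

3134.6654 t/h


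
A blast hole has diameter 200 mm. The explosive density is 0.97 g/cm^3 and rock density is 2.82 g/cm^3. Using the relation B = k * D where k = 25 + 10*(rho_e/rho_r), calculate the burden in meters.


5.6879 m

First, compute k:
rho_e / rho_r = 0.97 / 2.82 = 0.3439716312
k = 25 + 10 * 0.3439716312 = 28.43971631
Then, compute burden:
B = k * D / 1000 = 28.43971631 * 200 / 1000
= 5687.943262 / 1000
= 5.6879 m


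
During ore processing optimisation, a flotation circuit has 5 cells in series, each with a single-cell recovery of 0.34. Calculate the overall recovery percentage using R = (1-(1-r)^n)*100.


87.4767%

Complement of single-cell recovery:
1 - r = 1 - 0.34 = 0.66
Raise to power n:
(1 - r)^5 = 0.66^5 = 0.1252332576
Overall recovery:
R = (1 - 0.1252332576) * 100
= 87.4767%


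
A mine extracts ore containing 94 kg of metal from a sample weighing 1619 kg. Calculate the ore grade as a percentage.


Ore grade = (metal mass / ore mass) * 100
= (94 / 1619) * 100
= 0.05806053119 * 100
= 5.8061%

5.8061%


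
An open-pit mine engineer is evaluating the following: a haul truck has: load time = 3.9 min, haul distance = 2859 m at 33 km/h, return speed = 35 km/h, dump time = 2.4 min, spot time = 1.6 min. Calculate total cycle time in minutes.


17.9993 min

Convert haul speed to m/min: 33 * 1000/60 = 550 m/min
Haul time = 2859 / 550 = 5.198181818 min
Convert return speed to m/min: 35 * 1000/60 = 583.3333333 m/min
Return time = 2859 / 583.3333333 = 4.901142857 min
Total cycle time:
= 3.9 + 5.198181818 + 2.4 + 4.901142857 + 1.6
= 17.9993 min


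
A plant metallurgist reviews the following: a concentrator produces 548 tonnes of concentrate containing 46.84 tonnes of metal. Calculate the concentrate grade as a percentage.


8.5474%

Grade = (metal in concentrate / concentrate mass) * 100
= (46.84 / 548) * 100
= 0.08547445255 * 100
= 8.5474%


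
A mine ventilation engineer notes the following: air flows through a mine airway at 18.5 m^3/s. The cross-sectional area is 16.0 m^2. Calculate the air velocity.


1.1563 m/s

Velocity = flow rate / cross-sectional area
= 18.5 / 16.0
= 1.1563 m/s


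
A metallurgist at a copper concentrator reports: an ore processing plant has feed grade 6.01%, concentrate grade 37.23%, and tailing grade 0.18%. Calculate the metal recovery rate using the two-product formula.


97.4763%

Using the two-product formula:
R = 100 * c * (f - t) / (f * (c - t))
Numerator = 100 * 37.23 * (6.01 - 0.18)
= 100 * 37.23 * 5.83
= 21705.09
Denominator = 6.01 * (37.23 - 0.18)
= 6.01 * 37.05
= 222.6705
R = 21705.09 / 222.6705
= 97.4763%


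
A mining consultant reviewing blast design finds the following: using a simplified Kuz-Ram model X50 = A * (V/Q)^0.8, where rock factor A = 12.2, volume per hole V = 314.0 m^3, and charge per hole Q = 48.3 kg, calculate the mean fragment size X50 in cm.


54.5439 cm

Compute V/Q:
V/Q = 314.0 / 48.3 = 6.501035197
Raise to the power 0.8:
(V/Q)^0.8 = 6.501035197^0.8 = 4.470807943
Multiply by A:
X50 = 12.2 * 4.470807943
= 54.5439 cm


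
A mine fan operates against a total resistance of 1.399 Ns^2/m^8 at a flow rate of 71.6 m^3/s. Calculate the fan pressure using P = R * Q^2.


7172.0574 Pa

Compute Q^2:
Q^2 = 71.6^2 = 5126.56
Compute pressure:
P = R * Q^2 = 1.399 * 5126.56
= 7172.0574 Pa


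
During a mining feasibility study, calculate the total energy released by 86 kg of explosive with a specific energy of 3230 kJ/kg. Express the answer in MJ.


Energy = mass * specific_energy / 1000
= 86 * 3230 / 1000
= 277780 / 1000
= 277.78 MJ

277.78 MJ


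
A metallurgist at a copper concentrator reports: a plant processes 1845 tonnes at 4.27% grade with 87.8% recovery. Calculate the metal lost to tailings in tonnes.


9.6113 tonnes

Total metal in feed:
= 1845 * 4.27 / 100 = 78.7815 tonnes
Metal recovered:
= 78.7815 * 87.8 / 100 = 69.170157 tonnes
Metal lost to tailings:
= 78.7815 - 69.170157
= 9.6113 tonnes


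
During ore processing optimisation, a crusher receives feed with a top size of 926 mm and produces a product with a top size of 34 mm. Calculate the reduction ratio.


Reduction ratio = feed size / product size
= 926 / 34
= 27.2353

27.2353


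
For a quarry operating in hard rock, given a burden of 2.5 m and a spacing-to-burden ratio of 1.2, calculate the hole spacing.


Spacing = burden * ratio
= 2.5 * 1.2
= 3.0 m

3.0 m


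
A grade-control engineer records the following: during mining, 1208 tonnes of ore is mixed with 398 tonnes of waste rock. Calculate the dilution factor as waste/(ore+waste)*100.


24.7821%

Total material = ore + waste
= 1208 + 398 = 1606 tonnes
Dilution = waste / total * 100
= 398 / 1606 * 100
= 0.2478206725 * 100
= 24.7821%


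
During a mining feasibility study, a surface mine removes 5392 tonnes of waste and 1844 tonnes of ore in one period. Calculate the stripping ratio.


Stripping ratio = waste tonnage / ore tonnage
= 5392 / 1844
= 2.9241

2.9241


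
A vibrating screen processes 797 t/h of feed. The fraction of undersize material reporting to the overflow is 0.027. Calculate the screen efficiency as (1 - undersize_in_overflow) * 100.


97.3%

Screen efficiency = (1 - fraction of undersize in overflow) * 100
= (1 - 0.027) * 100
= 0.973 * 100
= 97.3%


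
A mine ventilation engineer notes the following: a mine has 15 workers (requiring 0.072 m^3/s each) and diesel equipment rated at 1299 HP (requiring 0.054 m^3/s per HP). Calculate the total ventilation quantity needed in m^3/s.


Airflow for workers:
Q_people = 15 * 0.072 = 1.08 m^3/s
Airflow for diesel equipment:
Q_diesel = 1299 * 0.054 = 70.146 m^3/s
Total ventilation:
Q_total = 1.08 + 70.146
= 71.226 m^3/s

71.226 m^3/s


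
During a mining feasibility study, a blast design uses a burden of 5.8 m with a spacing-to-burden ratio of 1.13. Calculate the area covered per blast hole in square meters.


First, find the spacing:
Spacing = burden * ratio = 5.8 * 1.13
= 6.554 m
Then, calculate the area:
Area = burden * spacing = 5.8 * 6.554
= 38.0132 m^2

38.0132 m^2


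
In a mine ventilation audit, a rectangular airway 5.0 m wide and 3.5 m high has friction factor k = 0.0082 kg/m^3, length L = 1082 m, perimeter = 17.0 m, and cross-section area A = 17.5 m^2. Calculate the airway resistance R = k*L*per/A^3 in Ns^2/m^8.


0.0281 Ns^2/m^8

Compute the numerator:
k * L * per = 0.0082 * 1082 * 17.0
= 150.8308
Compute the denominator:
A^3 = 17.5^3 = 5359.375
Resistance:
R = 150.8308 / 5359.375
= 0.0281 Ns^2/m^8


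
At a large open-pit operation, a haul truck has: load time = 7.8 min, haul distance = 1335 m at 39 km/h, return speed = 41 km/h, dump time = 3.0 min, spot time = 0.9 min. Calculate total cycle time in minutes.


Convert haul speed to m/min: 39 * 1000/60 = 650 m/min
Haul time = 1335 / 650 = 2.053846154 min
Convert return speed to m/min: 41 * 1000/60 = 683.3333333 m/min
Return time = 1335 / 683.3333333 = 1.953658537 min
Total cycle time:
= 7.8 + 2.053846154 + 3.0 + 1.953658537 + 0.9
= 15.7075 min

15.7075 min


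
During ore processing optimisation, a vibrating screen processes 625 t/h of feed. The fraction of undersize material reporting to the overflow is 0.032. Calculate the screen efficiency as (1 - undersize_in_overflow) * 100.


96.8%

Screen efficiency = (1 - fraction of undersize in overflow) * 100
= (1 - 0.032) * 100
= 0.968 * 100
= 96.8%


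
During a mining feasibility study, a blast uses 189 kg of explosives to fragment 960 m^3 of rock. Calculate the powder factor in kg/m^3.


Powder factor = explosive mass / rock volume
= 189 / 960
= 0.1969 kg/m^3

0.1969 kg/m^3


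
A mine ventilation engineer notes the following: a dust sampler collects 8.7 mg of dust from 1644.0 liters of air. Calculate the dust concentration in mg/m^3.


5.292 mg/m^3

Convert liters to m^3: 1 m^3 = 1000 L
Concentration = mass / volume * 1000
= 8.7 / 1644.0 * 1000
= 0.005291970803 * 1000
= 5.292 mg/m^3


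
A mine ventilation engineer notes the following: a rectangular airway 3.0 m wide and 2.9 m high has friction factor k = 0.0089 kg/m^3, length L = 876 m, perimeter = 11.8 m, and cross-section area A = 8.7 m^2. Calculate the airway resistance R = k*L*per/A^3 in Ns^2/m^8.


0.1397 Ns^2/m^8

Compute the numerator:
k * L * per = 0.0089 * 876 * 11.8
= 91.99752
Compute the denominator:
A^3 = 8.7^3 = 658.503
Resistance:
R = 91.99752 / 658.503
= 0.1397 Ns^2/m^8


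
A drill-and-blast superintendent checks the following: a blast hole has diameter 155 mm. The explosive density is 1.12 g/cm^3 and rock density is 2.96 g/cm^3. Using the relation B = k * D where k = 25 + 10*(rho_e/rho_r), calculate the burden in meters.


First, compute k:
rho_e / rho_r = 1.12 / 2.96 = 0.3783783784
k = 25 + 10 * 0.3783783784 = 28.78378378
Then, compute burden:
B = k * D / 1000 = 28.78378378 * 155 / 1000
= 4461.486486 / 1000
= 4.4615 m

4.4615 m


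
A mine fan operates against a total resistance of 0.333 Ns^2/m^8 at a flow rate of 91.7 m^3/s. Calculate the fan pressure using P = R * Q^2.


Compute Q^2:
Q^2 = 91.7^2 = 8408.89
Compute pressure:
P = R * Q^2 = 0.333 * 8408.89
= 2800.1604 Pa

2800.1604 Pa


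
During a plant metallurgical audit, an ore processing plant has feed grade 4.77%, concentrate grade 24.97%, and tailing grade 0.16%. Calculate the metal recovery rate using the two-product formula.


97.269%

Using the two-product formula:
R = 100 * c * (f - t) / (f * (c - t))
Numerator = 100 * 24.97 * (4.77 - 0.16)
= 100 * 24.97 * 4.61
= 11511.17
Denominator = 4.77 * (24.97 - 0.16)
= 4.77 * 24.81
= 118.3437
R = 11511.17 / 118.3437
= 97.269%


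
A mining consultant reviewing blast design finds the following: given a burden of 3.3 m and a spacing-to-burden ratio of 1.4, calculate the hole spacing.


Spacing = burden * ratio
= 3.3 * 1.4
= 4.62 m

4.62 m


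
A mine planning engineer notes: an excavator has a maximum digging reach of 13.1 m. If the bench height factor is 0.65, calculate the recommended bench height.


Bench height = reach * factor
= 13.1 * 0.65
= 8.515 m

8.515 m


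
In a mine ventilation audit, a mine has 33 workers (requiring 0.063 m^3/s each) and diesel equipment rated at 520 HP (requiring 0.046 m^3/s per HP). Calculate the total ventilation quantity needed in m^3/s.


25.999 m^3/s

Airflow for workers:
Q_people = 33 * 0.063 = 2.079 m^3/s
Airflow for diesel equipment:
Q_diesel = 520 * 0.046 = 23.92 m^3/s
Total ventilation:
Q_total = 2.079 + 23.92
= 25.999 m^3/s


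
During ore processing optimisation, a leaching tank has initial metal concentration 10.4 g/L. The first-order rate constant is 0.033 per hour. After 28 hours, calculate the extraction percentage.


60.3072%

Compute the exponent:
-k * t = -0.033 * 28 = -0.924
Remaining concentration:
C = 10.4 * exp(-0.924)
= 10.4 * 0.3969281488
= 4.128052748 g/L
Extracted = 10.4 - 4.128052748 = 6.271947252 g/L
Extraction % = 6.271947252 / 10.4 * 100
= 60.3072%


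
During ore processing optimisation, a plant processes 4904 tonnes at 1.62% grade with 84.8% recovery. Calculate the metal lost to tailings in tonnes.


Total metal in feed:
= 4904 * 1.62 / 100 = 79.4448 tonnes
Metal recovered:
= 79.4448 * 84.8 / 100 = 67.3691904 tonnes
Metal lost to tailings:
= 79.4448 - 67.3691904
= 12.0756 tonnes

12.0756 tonnes


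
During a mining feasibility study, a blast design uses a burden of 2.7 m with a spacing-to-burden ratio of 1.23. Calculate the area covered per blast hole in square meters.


8.9667 m^2

First, find the spacing:
Spacing = burden * ratio = 2.7 * 1.23
= 3.321 m
Then, calculate the area:
Area = burden * spacing = 2.7 * 3.321
= 8.9667 m^2


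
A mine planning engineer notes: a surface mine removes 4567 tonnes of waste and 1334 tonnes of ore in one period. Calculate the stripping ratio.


Stripping ratio = waste tonnage / ore tonnage
= 4567 / 1334
= 3.4235

3.4235


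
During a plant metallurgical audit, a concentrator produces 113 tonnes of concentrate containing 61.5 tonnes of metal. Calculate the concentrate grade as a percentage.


Grade = (metal in concentrate / concentrate mass) * 100
= (61.5 / 113) * 100
= 0.5442477876 * 100
= 54.4248%

54.4248%


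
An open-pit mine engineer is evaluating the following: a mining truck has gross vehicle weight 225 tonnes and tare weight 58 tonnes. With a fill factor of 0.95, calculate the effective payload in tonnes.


Maximum payload = gross - tare
= 225 - 58 = 167 tonnes
Effective payload = max payload * fill factor
= 167 * 0.95
= 158.65 tonnes

158.65 tonnes


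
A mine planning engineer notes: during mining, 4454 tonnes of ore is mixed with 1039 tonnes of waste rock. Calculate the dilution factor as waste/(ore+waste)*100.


Total material = ore + waste
= 4454 + 1039 = 5493 tonnes
Dilution = waste / total * 100
= 1039 / 5493 * 100
= 0.1891498271 * 100
= 18.915%

18.915%


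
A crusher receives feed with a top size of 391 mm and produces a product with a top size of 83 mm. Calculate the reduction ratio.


Reduction ratio = feed size / product size
= 391 / 83
= 4.7108

4.7108


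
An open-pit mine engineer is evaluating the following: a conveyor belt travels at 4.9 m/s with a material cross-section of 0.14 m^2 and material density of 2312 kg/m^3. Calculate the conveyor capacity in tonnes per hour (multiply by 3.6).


Volumetric flow = speed * area
= 4.9 * 0.14 = 0.686 m^3/s
Mass flow = volumetric * density
= 0.686 * 2312 = 1586.032 kg/s
Convert to t/h: multiply by 3.6
Capacity = 1586.032 * 3.6
= 5709.7152 t/h

5709.7152 t/h


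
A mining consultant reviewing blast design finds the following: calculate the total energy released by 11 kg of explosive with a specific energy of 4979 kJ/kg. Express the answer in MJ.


54.769 MJ

Energy = mass * specific_energy / 1000
= 11 * 4979 / 1000
= 54769 / 1000
= 54.769 MJ


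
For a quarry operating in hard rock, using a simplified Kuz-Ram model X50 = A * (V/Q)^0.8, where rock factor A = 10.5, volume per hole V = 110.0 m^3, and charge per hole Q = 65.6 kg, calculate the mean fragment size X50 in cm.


15.8774 cm

Compute V/Q:
V/Q = 110.0 / 65.6 = 1.676829268
Raise to the power 0.8:
(V/Q)^0.8 = 1.676829268^0.8 = 1.512136779
Multiply by A:
X50 = 10.5 * 1.512136779
= 15.8774 cm


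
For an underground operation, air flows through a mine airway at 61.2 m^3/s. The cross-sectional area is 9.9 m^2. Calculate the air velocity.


Velocity = flow rate / cross-sectional area
= 61.2 / 9.9
= 6.1818 m/s

6.1818 m/s


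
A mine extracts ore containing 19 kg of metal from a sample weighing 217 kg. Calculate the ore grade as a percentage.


Ore grade = (metal mass / ore mass) * 100
= (19 / 217) * 100
= 0.08755760369 * 100
= 8.7558%

8.7558%


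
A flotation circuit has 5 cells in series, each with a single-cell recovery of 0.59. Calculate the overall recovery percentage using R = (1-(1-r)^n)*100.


98.8414%

Complement of single-cell recovery:
1 - r = 1 - 0.59 = 0.41
Raise to power n:
(1 - r)^5 = 0.41^5 = 0.0115856201
Overall recovery:
R = (1 - 0.0115856201) * 100
= 98.8414%


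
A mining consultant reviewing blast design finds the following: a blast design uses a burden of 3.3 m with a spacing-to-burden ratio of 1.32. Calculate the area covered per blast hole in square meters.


First, find the spacing:
Spacing = burden * ratio = 3.3 * 1.32
= 4.356 m
Then, calculate the area:
Area = burden * spacing = 3.3 * 4.356
= 14.3748 m^2

14.3748 m^2


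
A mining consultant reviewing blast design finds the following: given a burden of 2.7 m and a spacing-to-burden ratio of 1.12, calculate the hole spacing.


3.024 m

Spacing = burden * ratio
= 2.7 * 1.12
= 3.024 m


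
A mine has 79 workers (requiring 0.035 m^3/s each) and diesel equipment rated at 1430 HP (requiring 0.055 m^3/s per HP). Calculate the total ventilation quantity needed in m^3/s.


Airflow for workers:
Q_people = 79 * 0.035 = 2.765 m^3/s
Airflow for diesel equipment:
Q_diesel = 1430 * 0.055 = 78.65 m^3/s
Total ventilation:
Q_total = 2.765 + 78.65
= 81.415 m^3/s

81.415 m^3/s


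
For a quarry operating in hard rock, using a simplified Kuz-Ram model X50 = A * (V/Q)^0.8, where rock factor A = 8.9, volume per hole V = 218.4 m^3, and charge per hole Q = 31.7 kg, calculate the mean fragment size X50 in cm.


41.6816 cm

Compute V/Q:
V/Q = 218.4 / 31.7 = 6.889589905
Raise to the power 0.8:
(V/Q)^0.8 = 6.889589905^0.8 = 4.683329321
Multiply by A:
X50 = 8.9 * 4.683329321
= 41.6816 cm


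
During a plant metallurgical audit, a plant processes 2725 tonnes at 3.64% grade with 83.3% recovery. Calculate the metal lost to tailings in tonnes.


Total metal in feed:
= 2725 * 3.64 / 100 = 99.19 tonnes
Metal recovered:
= 99.19 * 83.3 / 100 = 82.62527 tonnes
Metal lost to tailings:
= 99.19 - 82.62527
= 16.5647 tonnes

16.5647 tonnes


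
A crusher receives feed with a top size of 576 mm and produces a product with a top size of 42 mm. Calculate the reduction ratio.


Reduction ratio = feed size / product size
= 576 / 42
= 13.7143

13.7143


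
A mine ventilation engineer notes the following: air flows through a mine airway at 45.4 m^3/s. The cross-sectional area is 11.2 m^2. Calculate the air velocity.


4.0536 m/s

Velocity = flow rate / cross-sectional area
= 45.4 / 11.2
= 4.0536 m/s


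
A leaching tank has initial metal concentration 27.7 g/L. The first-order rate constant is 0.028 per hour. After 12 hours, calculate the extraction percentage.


28.5377%

Compute the exponent:
-k * t = -0.028 * 12 = -0.336
Remaining concentration:
C = 27.7 * exp(-0.336)
= 27.7 * 0.7146231058
= 19.79506003 g/L
Extracted = 27.7 - 19.79506003 = 7.904939969 g/L
Extraction % = 7.904939969 / 27.7 * 100
= 28.5377%


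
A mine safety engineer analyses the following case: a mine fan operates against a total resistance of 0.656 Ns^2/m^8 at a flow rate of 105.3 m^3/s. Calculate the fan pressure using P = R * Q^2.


7273.787 Pa

Compute Q^2:
Q^2 = 105.3^2 = 11088.09
Compute pressure:
P = R * Q^2 = 0.656 * 11088.09
= 7273.787 Pa


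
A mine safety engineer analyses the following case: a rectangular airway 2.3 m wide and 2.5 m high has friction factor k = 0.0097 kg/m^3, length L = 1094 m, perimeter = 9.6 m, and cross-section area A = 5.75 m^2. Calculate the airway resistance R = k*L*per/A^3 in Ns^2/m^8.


0.5359 Ns^2/m^8

Compute the numerator:
k * L * per = 0.0097 * 1094 * 9.6
= 101.87328
Compute the denominator:
A^3 = 5.75^3 = 190.109375
Resistance:
R = 101.87328 / 190.109375
= 0.5359 Ns^2/m^8


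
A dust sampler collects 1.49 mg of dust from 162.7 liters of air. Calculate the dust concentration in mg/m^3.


9.158 mg/m^3

Convert liters to m^3: 1 m^3 = 1000 L
Concentration = mass / volume * 1000
= 1.49 / 162.7 * 1000
= 0.009157959435 * 1000
= 9.158 mg/m^3


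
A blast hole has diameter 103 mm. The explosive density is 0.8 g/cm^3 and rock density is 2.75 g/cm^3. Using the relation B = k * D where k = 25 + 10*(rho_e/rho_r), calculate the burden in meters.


2.8746 m

First, compute k:
rho_e / rho_r = 0.8 / 2.75 = 0.2909090909
k = 25 + 10 * 0.2909090909 = 27.90909091
Then, compute burden:
B = k * D / 1000 = 27.90909091 * 103 / 1000
= 2874.636364 / 1000
= 2.8746 m


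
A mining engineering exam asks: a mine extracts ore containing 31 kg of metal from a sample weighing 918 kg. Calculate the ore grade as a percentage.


Ore grade = (metal mass / ore mass) * 100
= (31 / 918) * 100
= 0.03376906318 * 100
= 3.3769%

3.3769%


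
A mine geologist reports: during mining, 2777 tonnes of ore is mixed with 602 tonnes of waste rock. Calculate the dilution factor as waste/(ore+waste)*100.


17.8159%

Total material = ore + waste
= 2777 + 602 = 3379 tonnes
Dilution = waste / total * 100
= 602 / 3379 * 100
= 0.1781592187 * 100
= 17.8159%


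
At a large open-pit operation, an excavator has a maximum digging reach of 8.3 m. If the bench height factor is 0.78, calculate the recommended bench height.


Bench height = reach * factor
= 8.3 * 0.78
= 6.474 m

6.474 m


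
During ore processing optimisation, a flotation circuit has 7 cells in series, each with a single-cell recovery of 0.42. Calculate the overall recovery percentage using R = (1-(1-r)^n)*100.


97.792%

Complement of single-cell recovery:
1 - r = 1 - 0.42 = 0.58
Raise to power n:
(1 - r)^7 = 0.58^7 = 0.02207984168
Overall recovery:
R = (1 - 0.02207984168) * 100
= 97.792%


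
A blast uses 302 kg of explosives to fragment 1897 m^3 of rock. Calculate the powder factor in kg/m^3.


Powder factor = explosive mass / rock volume
= 302 / 1897
= 0.1592 kg/m^3

0.1592 kg/m^3


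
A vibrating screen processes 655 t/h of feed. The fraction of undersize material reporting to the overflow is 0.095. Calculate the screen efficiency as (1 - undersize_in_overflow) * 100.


Screen efficiency = (1 - fraction of undersize in overflow) * 100
= (1 - 0.095) * 100
= 0.905 * 100
= 90.5%

90.5%


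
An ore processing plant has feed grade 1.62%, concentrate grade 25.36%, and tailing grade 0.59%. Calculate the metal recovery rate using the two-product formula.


65.0947%

Using the two-product formula:
R = 100 * c * (f - t) / (f * (c - t))
Numerator = 100 * 25.36 * (1.62 - 0.59)
= 100 * 25.36 * 1.03
= 2612.08
Denominator = 1.62 * (25.36 - 0.59)
= 1.62 * 24.77
= 40.1274
R = 2612.08 / 40.1274
= 65.0947%


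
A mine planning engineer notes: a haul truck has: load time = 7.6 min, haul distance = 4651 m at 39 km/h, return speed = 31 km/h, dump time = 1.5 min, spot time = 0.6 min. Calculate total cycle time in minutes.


25.8573 min

Convert haul speed to m/min: 39 * 1000/60 = 650 m/min
Haul time = 4651 / 650 = 7.155384615 min
Convert return speed to m/min: 31 * 1000/60 = 516.6666667 m/min
Return time = 4651 / 516.6666667 = 9.001935484 min
Total cycle time:
= 7.6 + 7.155384615 + 1.5 + 9.001935484 + 0.6
= 25.8573 min


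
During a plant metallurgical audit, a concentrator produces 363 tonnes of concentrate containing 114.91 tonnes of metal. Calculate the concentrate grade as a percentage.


31.6556%

Grade = (metal in concentrate / concentrate mass) * 100
= (114.91 / 363) * 100
= 0.3165564738 * 100
= 31.6556%


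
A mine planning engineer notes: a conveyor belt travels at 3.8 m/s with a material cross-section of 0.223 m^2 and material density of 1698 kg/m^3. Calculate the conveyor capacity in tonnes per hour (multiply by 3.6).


Volumetric flow = speed * area
= 3.8 * 0.223 = 0.8474 m^3/s
Mass flow = volumetric * density
= 0.8474 * 1698 = 1438.8852 kg/s
Convert to t/h: multiply by 3.6
Capacity = 1438.8852 * 3.6
= 5179.9867 t/h

5179.9867 t/h


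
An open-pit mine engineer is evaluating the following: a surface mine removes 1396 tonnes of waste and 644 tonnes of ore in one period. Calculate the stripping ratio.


Stripping ratio = waste tonnage / ore tonnage
= 1396 / 644
= 2.1677

2.1677


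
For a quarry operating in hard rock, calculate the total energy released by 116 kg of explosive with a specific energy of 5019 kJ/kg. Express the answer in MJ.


Energy = mass * specific_energy / 1000
= 116 * 5019 / 1000
= 582204 / 1000
= 582.204 MJ

582.204 MJ


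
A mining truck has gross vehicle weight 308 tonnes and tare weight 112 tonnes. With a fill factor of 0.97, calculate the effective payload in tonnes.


190.12 tonnes

Maximum payload = gross - tare
= 308 - 112 = 196 tonnes
Effective payload = max payload * fill factor
= 196 * 0.97
= 190.12 tonnes


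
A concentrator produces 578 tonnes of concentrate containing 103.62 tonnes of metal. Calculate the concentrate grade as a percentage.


17.9273%

Grade = (metal in concentrate / concentrate mass) * 100
= (103.62 / 578) * 100
= 0.1792733564 * 100
= 17.9273%


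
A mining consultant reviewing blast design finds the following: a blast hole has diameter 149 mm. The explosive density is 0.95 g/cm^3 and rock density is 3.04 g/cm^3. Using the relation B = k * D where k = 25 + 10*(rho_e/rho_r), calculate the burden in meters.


4.1906 m

First, compute k:
rho_e / rho_r = 0.95 / 3.04 = 0.3125
k = 25 + 10 * 0.3125 = 28.125
Then, compute burden:
B = k * D / 1000 = 28.125 * 149 / 1000
= 4190.625 / 1000
= 4.1906 m


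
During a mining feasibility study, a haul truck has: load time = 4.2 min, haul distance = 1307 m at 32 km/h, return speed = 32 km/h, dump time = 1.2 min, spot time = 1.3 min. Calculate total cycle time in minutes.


Convert haul speed to m/min: 32 * 1000/60 = 533.3333333 m/min
Haul time = 1307 / 533.3333333 = 2.450625 min
Convert return speed to m/min: 32 * 1000/60 = 533.3333333 m/min
Return time = 1307 / 533.3333333 = 2.450625 min
Total cycle time:
= 4.2 + 2.450625 + 1.2 + 2.450625 + 1.3
= 11.6013 min

11.6013 min


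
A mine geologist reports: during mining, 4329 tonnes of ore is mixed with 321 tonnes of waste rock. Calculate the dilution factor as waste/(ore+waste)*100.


6.9032%

Total material = ore + waste
= 4329 + 321 = 4650 tonnes
Dilution = waste / total * 100
= 321 / 4650 * 100
= 0.06903225806 * 100
= 6.9032%


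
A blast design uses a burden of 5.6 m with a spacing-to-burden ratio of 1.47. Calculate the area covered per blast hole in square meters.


46.0992 m^2

First, find the spacing:
Spacing = burden * ratio = 5.6 * 1.47
= 8.232 m
Then, calculate the area:
Area = burden * spacing = 5.6 * 8.232
= 46.0992 m^2


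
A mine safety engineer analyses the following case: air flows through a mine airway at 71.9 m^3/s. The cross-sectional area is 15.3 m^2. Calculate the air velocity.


4.6993 m/s

Velocity = flow rate / cross-sectional area
= 71.9 / 15.3
= 4.6993 m/s


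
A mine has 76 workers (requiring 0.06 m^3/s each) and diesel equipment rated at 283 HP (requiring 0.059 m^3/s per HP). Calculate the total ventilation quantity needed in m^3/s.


Airflow for workers:
Q_people = 76 * 0.06 = 4.56 m^3/s
Airflow for diesel equipment:
Q_diesel = 283 * 0.059 = 16.697 m^3/s
Total ventilation:
Q_total = 4.56 + 16.697
= 21.257 m^3/s

21.257 m^3/s


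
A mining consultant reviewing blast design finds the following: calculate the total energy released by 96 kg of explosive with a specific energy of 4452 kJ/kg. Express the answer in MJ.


427.392 MJ

Energy = mass * specific_energy / 1000
= 96 * 4452 / 1000
= 427392 / 1000
= 427.392 MJ


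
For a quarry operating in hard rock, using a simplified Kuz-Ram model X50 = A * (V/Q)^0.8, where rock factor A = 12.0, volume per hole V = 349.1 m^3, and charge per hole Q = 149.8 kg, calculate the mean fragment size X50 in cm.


23.6119 cm

Compute V/Q:
V/Q = 349.1 / 149.8 = 2.330440587
Raise to the power 0.8:
(V/Q)^0.8 = 2.330440587^0.8 = 1.967661682
Multiply by A:
X50 = 12.0 * 1.967661682
= 23.6119 cm


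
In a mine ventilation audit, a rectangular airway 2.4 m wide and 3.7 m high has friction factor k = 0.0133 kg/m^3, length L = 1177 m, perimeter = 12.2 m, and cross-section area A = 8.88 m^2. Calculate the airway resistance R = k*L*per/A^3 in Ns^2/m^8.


Compute the numerator:
k * L * per = 0.0133 * 1177 * 12.2
= 190.98002
Compute the denominator:
A^3 = 8.88^3 = 700.227072
Resistance:
R = 190.98002 / 700.227072
= 0.2727 Ns^2/m^8

0.2727 Ns^2/m^8


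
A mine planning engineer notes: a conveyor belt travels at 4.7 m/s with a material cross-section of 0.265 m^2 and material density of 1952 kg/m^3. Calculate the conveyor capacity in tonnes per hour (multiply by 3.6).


Volumetric flow = speed * area
= 4.7 * 0.265 = 1.2455 m^3/s
Mass flow = volumetric * density
= 1.2455 * 1952 = 2431.216 kg/s
Convert to t/h: multiply by 3.6
Capacity = 2431.216 * 3.6
= 8752.3776 t/h

8752.3776 t/h


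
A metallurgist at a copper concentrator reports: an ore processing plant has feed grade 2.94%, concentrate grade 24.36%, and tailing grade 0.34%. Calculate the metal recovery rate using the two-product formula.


Using the two-product formula:
R = 100 * c * (f - t) / (f * (c - t))
Numerator = 100 * 24.36 * (2.94 - 0.34)
= 100 * 24.36 * 2.6
= 6333.6
Denominator = 2.94 * (24.36 - 0.34)
= 2.94 * 24.02
= 70.6188
R = 6333.6 / 70.6188
= 89.6872%

89.6872%


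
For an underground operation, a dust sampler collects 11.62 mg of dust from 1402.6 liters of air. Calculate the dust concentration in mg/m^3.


Convert liters to m^3: 1 m^3 = 1000 L
Concentration = mass / volume * 1000
= 11.62 / 1402.6 * 1000
= 0.008284614288 * 1000
= 8.2846 mg/m^3

8.2846 mg/m^3


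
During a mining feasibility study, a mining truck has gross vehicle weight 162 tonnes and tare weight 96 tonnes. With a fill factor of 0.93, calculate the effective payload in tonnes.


61.38 tonnes

Maximum payload = gross - tare
= 162 - 96 = 66 tonnes
Effective payload = max payload * fill factor
= 66 * 0.93
= 61.38 tonnes


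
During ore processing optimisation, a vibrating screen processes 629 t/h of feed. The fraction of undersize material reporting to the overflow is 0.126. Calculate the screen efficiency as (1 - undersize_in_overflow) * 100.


Screen efficiency = (1 - fraction of undersize in overflow) * 100
= (1 - 0.126) * 100
= 0.874 * 100
= 87.4%

87.4%


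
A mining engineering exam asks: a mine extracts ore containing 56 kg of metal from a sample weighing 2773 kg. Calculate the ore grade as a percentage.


Ore grade = (metal mass / ore mass) * 100
= (56 / 2773) * 100
= 0.02019473494 * 100
= 2.0195%

2.0195%


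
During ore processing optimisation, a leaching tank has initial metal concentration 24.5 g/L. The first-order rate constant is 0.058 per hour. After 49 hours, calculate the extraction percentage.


Compute the exponent:
-k * t = -0.058 * 49 = -2.842
Remaining concentration:
C = 24.5 * exp(-2.842)
= 24.5 * 0.05830893141
= 1.428568819 g/L
Extracted = 24.5 - 1.428568819 = 23.07143118 g/L
Extraction % = 23.07143118 / 24.5 * 100
= 94.1691%

94.1691%


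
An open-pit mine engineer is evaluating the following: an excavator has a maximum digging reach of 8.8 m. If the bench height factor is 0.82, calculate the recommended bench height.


Bench height = reach * factor
= 8.8 * 0.82
= 7.216 m

7.216 m


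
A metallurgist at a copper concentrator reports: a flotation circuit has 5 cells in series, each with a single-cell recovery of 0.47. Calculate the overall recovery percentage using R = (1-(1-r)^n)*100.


Complement of single-cell recovery:
1 - r = 1 - 0.47 = 0.53
Raise to power n:
(1 - r)^5 = 0.53^5 = 0.0418195493
Overall recovery:
R = (1 - 0.0418195493) * 100
= 95.818%

95.818%


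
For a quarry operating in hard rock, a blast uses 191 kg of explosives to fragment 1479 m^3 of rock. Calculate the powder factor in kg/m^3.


Powder factor = explosive mass / rock volume
= 191 / 1479
= 0.1291 kg/m^3

0.1291 kg/m^3


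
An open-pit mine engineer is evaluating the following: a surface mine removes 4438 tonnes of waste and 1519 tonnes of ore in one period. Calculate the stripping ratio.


2.9217

Stripping ratio = waste tonnage / ore tonnage
= 4438 / 1519
= 2.9217


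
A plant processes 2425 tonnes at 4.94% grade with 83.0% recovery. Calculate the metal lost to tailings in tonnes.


20.3652 tonnes

Total metal in feed:
= 2425 * 4.94 / 100 = 119.795 tonnes
Metal recovered:
= 119.795 * 83.0 / 100 = 99.42985 tonnes
Metal lost to tailings:
= 119.795 - 99.42985
= 20.3652 tonnes


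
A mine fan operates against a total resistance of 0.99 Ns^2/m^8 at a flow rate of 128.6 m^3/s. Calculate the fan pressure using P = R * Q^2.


16372.5804 Pa

Compute Q^2:
Q^2 = 128.6^2 = 16537.96
Compute pressure:
P = R * Q^2 = 0.99 * 16537.96
= 16372.5804 Pa


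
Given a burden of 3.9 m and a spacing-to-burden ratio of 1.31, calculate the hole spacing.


5.109 m

Spacing = burden * ratio
= 3.9 * 1.31
= 5.109 m


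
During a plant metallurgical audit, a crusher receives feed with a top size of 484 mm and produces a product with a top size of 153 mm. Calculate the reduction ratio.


Reduction ratio = feed size / product size
= 484 / 153
= 3.1634

3.1634


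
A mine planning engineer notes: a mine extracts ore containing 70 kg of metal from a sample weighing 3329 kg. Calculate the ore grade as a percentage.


2.1027%

Ore grade = (metal mass / ore mass) * 100
= (70 / 3329) * 100
= 0.02102733554 * 100
= 2.1027%


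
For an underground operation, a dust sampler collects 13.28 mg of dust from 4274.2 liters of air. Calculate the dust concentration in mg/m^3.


3.107 mg/m^3

Convert liters to m^3: 1 m^3 = 1000 L
Concentration = mass / volume * 1000
= 13.28 / 4274.2 * 1000
= 0.003107014178 * 1000
= 3.107 mg/m^3


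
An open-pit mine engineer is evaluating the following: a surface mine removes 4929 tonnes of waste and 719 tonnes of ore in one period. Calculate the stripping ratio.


Stripping ratio = waste tonnage / ore tonnage
= 4929 / 719
= 6.8554

6.8554


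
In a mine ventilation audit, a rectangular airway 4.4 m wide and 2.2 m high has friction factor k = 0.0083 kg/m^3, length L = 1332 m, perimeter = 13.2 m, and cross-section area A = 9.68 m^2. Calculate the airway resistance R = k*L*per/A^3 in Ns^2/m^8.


0.1609 Ns^2/m^8

Compute the numerator:
k * L * per = 0.0083 * 1332 * 13.2
= 145.93392
Compute the denominator:
A^3 = 9.68^3 = 907.039232
Resistance:
R = 145.93392 / 907.039232
= 0.1609 Ns^2/m^8


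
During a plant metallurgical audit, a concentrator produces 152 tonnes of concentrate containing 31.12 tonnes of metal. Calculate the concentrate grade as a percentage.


Grade = (metal in concentrate / concentrate mass) * 100
= (31.12 / 152) * 100
= 0.2047368421 * 100
= 20.4737%

20.4737%


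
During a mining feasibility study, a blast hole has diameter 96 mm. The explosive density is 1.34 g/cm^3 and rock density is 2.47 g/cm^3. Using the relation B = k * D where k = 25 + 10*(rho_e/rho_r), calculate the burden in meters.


2.9208 m

First, compute k:
rho_e / rho_r = 1.34 / 2.47 = 0.5425101215
k = 25 + 10 * 0.5425101215 = 30.42510121
Then, compute burden:
B = k * D / 1000 = 30.42510121 * 96 / 1000
= 2920.809717 / 1000
= 2.9208 m


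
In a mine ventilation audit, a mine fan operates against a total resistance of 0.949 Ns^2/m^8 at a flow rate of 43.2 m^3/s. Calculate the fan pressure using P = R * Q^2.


Compute Q^2:
Q^2 = 43.2^2 = 1866.24
Compute pressure:
P = R * Q^2 = 0.949 * 1866.24
= 1771.0618 Pa

1771.0618 Pa


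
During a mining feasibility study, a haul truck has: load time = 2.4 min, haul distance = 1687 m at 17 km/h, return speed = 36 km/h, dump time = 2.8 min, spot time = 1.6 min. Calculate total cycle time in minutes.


15.5658 min

Convert haul speed to m/min: 17 * 1000/60 = 283.3333333 m/min
Haul time = 1687 / 283.3333333 = 5.954117647 min
Convert return speed to m/min: 36 * 1000/60 = 600 m/min
Return time = 1687 / 600 = 2.811666667 min
Total cycle time:
= 2.4 + 5.954117647 + 2.8 + 2.811666667 + 1.6
= 15.5658 min


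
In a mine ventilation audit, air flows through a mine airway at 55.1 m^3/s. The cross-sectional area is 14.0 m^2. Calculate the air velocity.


Velocity = flow rate / cross-sectional area
= 55.1 / 14.0
= 3.9357 m/s

3.9357 m/s


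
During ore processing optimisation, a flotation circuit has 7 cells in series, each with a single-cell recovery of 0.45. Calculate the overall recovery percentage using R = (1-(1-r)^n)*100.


98.4776%

Complement of single-cell recovery:
1 - r = 1 - 0.45 = 0.55
Raise to power n:
(1 - r)^7 = 0.55^7 = 0.01522435234
Overall recovery:
R = (1 - 0.01522435234) * 100
= 98.4776%


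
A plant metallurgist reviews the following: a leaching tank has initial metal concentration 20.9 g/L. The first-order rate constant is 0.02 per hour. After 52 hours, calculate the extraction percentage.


Compute the exponent:
-k * t = -0.02 * 52 = -1.04
Remaining concentration:
C = 20.9 * exp(-1.04)
= 20.9 * 0.353454682
= 7.387202853 g/L
Extracted = 20.9 - 7.387202853 = 13.51279715 g/L
Extraction % = 13.51279715 / 20.9 * 100
= 64.6545%

64.6545%


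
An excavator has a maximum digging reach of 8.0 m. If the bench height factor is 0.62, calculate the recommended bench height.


Bench height = reach * factor
= 8.0 * 0.62
= 4.96 m

4.96 m


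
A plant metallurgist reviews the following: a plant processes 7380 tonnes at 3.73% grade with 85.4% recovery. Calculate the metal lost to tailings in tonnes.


Total metal in feed:
= 7380 * 3.73 / 100 = 275.274 tonnes
Metal recovered:
= 275.274 * 85.4 / 100 = 235.083996 tonnes
Metal lost to tailings:
= 275.274 - 235.083996
= 40.19 tonnes

40.19 tonnes


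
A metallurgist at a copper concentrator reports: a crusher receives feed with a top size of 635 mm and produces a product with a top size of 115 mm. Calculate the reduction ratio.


Reduction ratio = feed size / product size
= 635 / 115
= 5.5217

5.5217


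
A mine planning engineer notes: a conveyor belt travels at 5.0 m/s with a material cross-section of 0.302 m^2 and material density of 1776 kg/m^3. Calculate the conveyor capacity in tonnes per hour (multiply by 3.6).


Volumetric flow = speed * area
= 5.0 * 0.302 = 1.51 m^3/s
Mass flow = volumetric * density
= 1.51 * 1776 = 2681.76 kg/s
Convert to t/h: multiply by 3.6
Capacity = 2681.76 * 3.6
= 9654.336 t/h

9654.336 t/h
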